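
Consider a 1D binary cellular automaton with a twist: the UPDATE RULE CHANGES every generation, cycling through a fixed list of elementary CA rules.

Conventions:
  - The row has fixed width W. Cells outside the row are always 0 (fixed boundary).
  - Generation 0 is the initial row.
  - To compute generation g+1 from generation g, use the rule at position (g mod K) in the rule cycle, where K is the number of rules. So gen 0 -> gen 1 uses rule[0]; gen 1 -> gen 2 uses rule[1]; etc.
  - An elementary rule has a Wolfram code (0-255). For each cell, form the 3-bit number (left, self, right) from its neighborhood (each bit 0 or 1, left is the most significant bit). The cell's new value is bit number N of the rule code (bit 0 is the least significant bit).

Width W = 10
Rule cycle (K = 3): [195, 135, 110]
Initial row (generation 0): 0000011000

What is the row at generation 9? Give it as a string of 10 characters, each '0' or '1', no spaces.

Answer: 1110111100

Derivation:
Gen 0: 0000011000
Gen 1 (rule 195): 1111101011
Gen 2 (rule 135): 0111001000
Gen 3 (rule 110): 1101011000
Gen 4 (rule 195): 0100001011
Gen 5 (rule 135): 1101111000
Gen 6 (rule 110): 1111001000
Gen 7 (rule 195): 0111010011
Gen 8 (rule 135): 1010010100
Gen 9 (rule 110): 1110111100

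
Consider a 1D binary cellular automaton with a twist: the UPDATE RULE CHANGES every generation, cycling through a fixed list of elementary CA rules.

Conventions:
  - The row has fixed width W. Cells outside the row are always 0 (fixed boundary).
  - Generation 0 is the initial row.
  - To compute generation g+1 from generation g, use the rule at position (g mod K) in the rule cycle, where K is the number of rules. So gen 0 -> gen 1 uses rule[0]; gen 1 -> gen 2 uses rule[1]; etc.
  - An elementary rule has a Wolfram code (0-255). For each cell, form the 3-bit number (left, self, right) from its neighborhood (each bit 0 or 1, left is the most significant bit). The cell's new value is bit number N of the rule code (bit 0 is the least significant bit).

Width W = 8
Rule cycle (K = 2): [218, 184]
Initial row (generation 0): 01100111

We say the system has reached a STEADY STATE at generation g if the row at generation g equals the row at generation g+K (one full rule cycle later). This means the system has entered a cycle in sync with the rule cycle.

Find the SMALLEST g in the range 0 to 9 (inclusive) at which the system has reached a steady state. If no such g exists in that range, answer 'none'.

Gen 0: 01100111
Gen 1 (rule 218): 11111111
Gen 2 (rule 184): 11111110
Gen 3 (rule 218): 11111111
Gen 4 (rule 184): 11111110
Gen 5 (rule 218): 11111111
Gen 6 (rule 184): 11111110
Gen 7 (rule 218): 11111111
Gen 8 (rule 184): 11111110
Gen 9 (rule 218): 11111111
Gen 10 (rule 184): 11111110
Gen 11 (rule 218): 11111111

Answer: 1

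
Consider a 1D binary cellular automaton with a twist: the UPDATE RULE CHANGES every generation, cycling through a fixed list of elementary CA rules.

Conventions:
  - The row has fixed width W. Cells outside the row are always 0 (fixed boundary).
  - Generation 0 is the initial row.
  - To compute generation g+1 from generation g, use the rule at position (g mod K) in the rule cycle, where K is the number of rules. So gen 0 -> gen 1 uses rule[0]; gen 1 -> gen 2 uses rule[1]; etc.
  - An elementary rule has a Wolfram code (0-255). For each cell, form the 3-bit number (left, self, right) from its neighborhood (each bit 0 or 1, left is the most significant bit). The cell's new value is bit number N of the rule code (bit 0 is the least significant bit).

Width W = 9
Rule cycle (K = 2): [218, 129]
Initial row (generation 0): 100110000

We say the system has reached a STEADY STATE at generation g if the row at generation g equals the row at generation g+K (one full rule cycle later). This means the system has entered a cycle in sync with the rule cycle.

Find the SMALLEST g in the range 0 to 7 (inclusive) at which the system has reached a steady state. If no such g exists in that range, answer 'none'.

Gen 0: 100110000
Gen 1 (rule 218): 011111000
Gen 2 (rule 129): 001110011
Gen 3 (rule 218): 011111111
Gen 4 (rule 129): 001111110
Gen 5 (rule 218): 011111111
Gen 6 (rule 129): 001111110
Gen 7 (rule 218): 011111111
Gen 8 (rule 129): 001111110
Gen 9 (rule 218): 011111111

Answer: 3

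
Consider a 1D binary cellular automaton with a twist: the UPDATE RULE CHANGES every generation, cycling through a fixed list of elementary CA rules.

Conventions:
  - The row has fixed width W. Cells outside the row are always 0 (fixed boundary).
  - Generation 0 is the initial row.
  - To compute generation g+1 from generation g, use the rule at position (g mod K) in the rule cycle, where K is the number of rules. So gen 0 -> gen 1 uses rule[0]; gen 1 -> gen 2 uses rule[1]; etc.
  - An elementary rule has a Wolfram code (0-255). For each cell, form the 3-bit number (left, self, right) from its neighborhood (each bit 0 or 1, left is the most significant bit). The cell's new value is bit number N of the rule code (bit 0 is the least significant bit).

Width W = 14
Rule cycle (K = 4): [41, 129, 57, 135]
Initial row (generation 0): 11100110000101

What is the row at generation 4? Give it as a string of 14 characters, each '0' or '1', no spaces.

Answer: 10100111111110

Derivation:
Gen 0: 11100110000101
Gen 1 (rule 41): 10000100110010
Gen 2 (rule 129): 00110000000000
Gen 3 (rule 57): 10101111111111
Gen 4 (rule 135): 10100111111110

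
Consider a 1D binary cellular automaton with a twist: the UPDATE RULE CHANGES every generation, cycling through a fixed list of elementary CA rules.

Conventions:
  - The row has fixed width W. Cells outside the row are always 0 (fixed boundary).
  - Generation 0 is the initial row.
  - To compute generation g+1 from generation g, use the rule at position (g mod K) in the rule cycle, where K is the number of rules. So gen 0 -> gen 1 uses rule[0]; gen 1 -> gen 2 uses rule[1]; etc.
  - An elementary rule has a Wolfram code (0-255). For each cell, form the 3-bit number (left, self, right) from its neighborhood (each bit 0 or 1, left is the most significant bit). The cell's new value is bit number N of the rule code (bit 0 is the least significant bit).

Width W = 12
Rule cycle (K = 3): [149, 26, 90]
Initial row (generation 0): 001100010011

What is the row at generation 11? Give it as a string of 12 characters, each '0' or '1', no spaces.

Answer: 011000000000

Derivation:
Gen 0: 001100010011
Gen 1 (rule 149): 100011011000
Gen 2 (rule 26): 010110010100
Gen 3 (rule 90): 100111100010
Gen 4 (rule 149): 110011011011
Gen 5 (rule 26): 101110010010
Gen 6 (rule 90): 001011101101
Gen 7 (rule 149): 101001000001
Gen 8 (rule 26): 000110100010
Gen 9 (rule 90): 001110010101
Gen 10 (rule 149): 100101010101
Gen 11 (rule 26): 011000000000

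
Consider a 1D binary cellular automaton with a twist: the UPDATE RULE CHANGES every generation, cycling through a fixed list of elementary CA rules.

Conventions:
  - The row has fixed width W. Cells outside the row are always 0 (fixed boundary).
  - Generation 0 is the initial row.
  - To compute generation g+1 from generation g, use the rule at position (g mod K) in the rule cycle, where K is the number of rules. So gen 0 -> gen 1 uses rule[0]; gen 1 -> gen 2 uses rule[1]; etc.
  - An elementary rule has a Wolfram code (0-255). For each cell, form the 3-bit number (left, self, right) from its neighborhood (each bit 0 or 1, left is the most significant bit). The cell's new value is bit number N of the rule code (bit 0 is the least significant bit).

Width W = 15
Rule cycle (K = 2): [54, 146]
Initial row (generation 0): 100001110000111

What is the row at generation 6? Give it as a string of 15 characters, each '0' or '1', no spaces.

Gen 0: 100001110000111
Gen 1 (rule 54): 110010001001000
Gen 2 (rule 146): 001101010110100
Gen 3 (rule 54): 010011111001110
Gen 4 (rule 146): 101101110110101
Gen 5 (rule 54): 110010001001111
Gen 6 (rule 146): 001101010110110

Answer: 001101010110110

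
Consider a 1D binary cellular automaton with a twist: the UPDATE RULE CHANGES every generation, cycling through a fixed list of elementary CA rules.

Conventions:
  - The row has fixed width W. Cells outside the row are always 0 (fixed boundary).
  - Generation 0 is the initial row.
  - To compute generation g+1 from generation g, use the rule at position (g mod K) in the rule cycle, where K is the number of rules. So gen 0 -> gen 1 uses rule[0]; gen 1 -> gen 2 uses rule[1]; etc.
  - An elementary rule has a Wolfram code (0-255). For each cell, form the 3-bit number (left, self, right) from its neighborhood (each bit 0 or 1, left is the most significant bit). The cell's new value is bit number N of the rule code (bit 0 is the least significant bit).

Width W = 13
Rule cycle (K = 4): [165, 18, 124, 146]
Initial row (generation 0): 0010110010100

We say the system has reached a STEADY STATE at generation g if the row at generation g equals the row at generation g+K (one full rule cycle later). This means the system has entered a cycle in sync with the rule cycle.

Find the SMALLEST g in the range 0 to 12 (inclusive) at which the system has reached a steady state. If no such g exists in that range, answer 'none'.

Gen 0: 0010110010100
Gen 1 (rule 165): 1011000011101
Gen 2 (rule 18): 0000100100000
Gen 3 (rule 124): 0000110110000
Gen 4 (rule 146): 0001000001000
Gen 5 (rule 165): 1101011101011
Gen 6 (rule 18): 0000000000000
Gen 7 (rule 124): 0000000000000
Gen 8 (rule 146): 0000000000000
Gen 9 (rule 165): 1111111111111
Gen 10 (rule 18): 0000000000000
Gen 11 (rule 124): 0000000000000
Gen 12 (rule 146): 0000000000000
Gen 13 (rule 165): 1111111111111
Gen 14 (rule 18): 0000000000000
Gen 15 (rule 124): 0000000000000
Gen 16 (rule 146): 0000000000000

Answer: 6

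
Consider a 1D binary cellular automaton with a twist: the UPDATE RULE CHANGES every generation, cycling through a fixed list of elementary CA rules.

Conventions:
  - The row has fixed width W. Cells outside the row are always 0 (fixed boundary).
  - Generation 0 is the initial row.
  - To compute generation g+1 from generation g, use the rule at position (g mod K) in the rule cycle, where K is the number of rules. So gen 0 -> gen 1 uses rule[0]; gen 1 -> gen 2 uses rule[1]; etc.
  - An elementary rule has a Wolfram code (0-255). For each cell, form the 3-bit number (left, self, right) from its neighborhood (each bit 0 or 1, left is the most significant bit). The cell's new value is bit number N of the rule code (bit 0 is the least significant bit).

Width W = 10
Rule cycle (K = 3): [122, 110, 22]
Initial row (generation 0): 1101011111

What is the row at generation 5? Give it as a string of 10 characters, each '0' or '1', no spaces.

Gen 0: 1101011111
Gen 1 (rule 122): 1110110001
Gen 2 (rule 110): 1011110011
Gen 3 (rule 22): 1000001100
Gen 4 (rule 122): 0100011110
Gen 5 (rule 110): 1100110010

Answer: 1100110010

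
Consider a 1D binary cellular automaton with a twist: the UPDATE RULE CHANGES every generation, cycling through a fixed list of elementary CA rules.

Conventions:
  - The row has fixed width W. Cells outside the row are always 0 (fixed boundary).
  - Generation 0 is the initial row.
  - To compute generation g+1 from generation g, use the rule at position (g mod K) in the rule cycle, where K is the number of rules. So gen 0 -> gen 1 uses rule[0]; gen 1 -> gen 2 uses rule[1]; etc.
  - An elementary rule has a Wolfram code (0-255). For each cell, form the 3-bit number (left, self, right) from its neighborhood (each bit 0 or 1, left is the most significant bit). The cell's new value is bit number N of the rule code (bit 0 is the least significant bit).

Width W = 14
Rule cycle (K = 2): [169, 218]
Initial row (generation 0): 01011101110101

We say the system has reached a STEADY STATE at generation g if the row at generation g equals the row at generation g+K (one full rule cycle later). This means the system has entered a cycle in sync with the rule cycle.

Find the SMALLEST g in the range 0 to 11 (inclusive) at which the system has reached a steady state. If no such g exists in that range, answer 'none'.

Answer: 9

Derivation:
Gen 0: 01011101110101
Gen 1 (rule 169): 00111011101010
Gen 2 (rule 218): 01111011100001
Gen 3 (rule 169): 01110111001100
Gen 4 (rule 218): 11110111111110
Gen 5 (rule 169): 11101111111100
Gen 6 (rule 218): 11101111111110
Gen 7 (rule 169): 11011111111100
Gen 8 (rule 218): 11011111111110
Gen 9 (rule 169): 10111111111100
Gen 10 (rule 218): 00111111111110
Gen 11 (rule 169): 10111111111100
Gen 12 (rule 218): 00111111111110
Gen 13 (rule 169): 10111111111100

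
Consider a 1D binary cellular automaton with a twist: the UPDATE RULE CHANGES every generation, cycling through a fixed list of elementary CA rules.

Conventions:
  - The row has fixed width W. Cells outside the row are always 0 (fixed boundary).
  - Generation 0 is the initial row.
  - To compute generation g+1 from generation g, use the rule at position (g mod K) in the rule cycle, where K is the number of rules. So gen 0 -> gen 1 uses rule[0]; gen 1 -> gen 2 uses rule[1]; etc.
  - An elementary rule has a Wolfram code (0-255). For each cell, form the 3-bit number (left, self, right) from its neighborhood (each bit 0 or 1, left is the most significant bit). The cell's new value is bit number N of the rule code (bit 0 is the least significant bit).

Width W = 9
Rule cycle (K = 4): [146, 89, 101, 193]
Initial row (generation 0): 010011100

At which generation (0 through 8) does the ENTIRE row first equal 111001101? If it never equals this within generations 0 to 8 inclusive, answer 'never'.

Gen 0: 010011100
Gen 1 (rule 146): 101101010
Gen 2 (rule 89): 001100001
Gen 3 (rule 101): 100101101
Gen 4 (rule 193): 000000100
Gen 5 (rule 146): 000001010
Gen 6 (rule 89): 111100001
Gen 7 (rule 101): 000101101
Gen 8 (rule 193): 110000100

Answer: never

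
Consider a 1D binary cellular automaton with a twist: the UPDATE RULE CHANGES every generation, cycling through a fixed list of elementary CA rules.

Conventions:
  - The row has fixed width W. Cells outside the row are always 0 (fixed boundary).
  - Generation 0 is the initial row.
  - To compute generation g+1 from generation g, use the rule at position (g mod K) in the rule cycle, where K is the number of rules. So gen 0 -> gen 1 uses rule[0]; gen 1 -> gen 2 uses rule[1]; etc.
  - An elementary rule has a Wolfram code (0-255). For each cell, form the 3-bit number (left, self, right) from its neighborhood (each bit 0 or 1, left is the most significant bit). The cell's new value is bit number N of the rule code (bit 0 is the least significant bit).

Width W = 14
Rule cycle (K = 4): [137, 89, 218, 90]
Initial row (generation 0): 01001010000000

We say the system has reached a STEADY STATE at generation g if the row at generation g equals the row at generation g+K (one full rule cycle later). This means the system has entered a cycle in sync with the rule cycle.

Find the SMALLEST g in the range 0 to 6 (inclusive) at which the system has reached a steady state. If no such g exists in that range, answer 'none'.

Gen 0: 01001010000000
Gen 1 (rule 137): 00000000111111
Gen 2 (rule 89): 11111110100001
Gen 3 (rule 218): 11111110010010
Gen 4 (rule 90): 10000011101101
Gen 5 (rule 137): 00111011001000
Gen 6 (rule 89): 10101011100111
Gen 7 (rule 218): 00000011111111
Gen 8 (rule 90): 00000110000001
Gen 9 (rule 137): 11110100111100
Gen 10 (rule 89): 10010010100111

Answer: none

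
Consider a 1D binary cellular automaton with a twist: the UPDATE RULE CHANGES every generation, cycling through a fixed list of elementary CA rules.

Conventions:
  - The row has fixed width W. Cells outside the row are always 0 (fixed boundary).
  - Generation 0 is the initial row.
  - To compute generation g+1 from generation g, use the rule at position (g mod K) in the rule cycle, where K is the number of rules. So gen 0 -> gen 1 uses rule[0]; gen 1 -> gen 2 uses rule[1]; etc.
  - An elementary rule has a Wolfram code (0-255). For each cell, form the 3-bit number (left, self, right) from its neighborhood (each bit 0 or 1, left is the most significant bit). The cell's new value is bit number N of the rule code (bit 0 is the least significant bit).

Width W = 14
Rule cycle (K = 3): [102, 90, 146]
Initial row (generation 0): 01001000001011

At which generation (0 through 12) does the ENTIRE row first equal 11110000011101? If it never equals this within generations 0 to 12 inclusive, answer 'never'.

Gen 0: 01001000001011
Gen 1 (rule 102): 11011000011101
Gen 2 (rule 90): 11011100110100
Gen 3 (rule 146): 00001011000010
Gen 4 (rule 102): 00011101000110
Gen 5 (rule 90): 00110100101111
Gen 6 (rule 146): 01000011000110
Gen 7 (rule 102): 11000101001010
Gen 8 (rule 90): 11101000110001
Gen 9 (rule 146): 01000101001010
Gen 10 (rule 102): 11001111011110
Gen 11 (rule 90): 11111001010011
Gen 12 (rule 146): 01110110001100

Answer: never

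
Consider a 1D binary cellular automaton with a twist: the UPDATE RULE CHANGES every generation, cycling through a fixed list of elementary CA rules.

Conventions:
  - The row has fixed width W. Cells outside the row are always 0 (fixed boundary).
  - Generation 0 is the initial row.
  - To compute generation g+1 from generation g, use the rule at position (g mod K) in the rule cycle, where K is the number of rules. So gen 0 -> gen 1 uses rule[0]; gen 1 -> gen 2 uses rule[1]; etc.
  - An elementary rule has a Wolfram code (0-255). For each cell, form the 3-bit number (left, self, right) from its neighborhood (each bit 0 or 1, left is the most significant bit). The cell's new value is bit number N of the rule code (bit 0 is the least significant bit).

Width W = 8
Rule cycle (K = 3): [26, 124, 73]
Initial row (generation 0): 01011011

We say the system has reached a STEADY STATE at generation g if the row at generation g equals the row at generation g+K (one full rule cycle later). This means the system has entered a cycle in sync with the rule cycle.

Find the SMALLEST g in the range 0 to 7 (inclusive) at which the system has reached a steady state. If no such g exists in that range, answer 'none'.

Answer: 1

Derivation:
Gen 0: 01011011
Gen 1 (rule 26): 10010010
Gen 2 (rule 124): 11011011
Gen 3 (rule 73): 11011011
Gen 4 (rule 26): 10010010
Gen 5 (rule 124): 11011011
Gen 6 (rule 73): 11011011
Gen 7 (rule 26): 10010010
Gen 8 (rule 124): 11011011
Gen 9 (rule 73): 11011011
Gen 10 (rule 26): 10010010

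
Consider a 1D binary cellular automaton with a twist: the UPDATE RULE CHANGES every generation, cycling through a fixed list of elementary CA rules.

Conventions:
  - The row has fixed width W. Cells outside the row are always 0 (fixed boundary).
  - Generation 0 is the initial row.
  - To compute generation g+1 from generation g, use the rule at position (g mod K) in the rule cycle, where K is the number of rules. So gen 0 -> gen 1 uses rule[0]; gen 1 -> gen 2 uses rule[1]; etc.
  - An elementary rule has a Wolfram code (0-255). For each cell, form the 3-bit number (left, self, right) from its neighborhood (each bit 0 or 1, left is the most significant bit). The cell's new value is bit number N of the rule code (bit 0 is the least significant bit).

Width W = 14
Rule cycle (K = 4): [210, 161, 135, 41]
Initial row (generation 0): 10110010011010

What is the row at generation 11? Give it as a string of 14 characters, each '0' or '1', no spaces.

Answer: 11110110101010

Derivation:
Gen 0: 10110010011010
Gen 1 (rule 210): 00011101101001
Gen 2 (rule 161): 11001010010000
Gen 3 (rule 135): 00011010110111
Gen 4 (rule 41): 11010101101100
Gen 5 (rule 210): 01000000100110
Gen 6 (rule 161): 00011110000000
Gen 7 (rule 135): 11101100111111
Gen 8 (rule 41): 10011000100000
Gen 9 (rule 210): 01101101010000
Gen 10 (rule 161): 00010010100111
Gen 11 (rule 135): 11110110101010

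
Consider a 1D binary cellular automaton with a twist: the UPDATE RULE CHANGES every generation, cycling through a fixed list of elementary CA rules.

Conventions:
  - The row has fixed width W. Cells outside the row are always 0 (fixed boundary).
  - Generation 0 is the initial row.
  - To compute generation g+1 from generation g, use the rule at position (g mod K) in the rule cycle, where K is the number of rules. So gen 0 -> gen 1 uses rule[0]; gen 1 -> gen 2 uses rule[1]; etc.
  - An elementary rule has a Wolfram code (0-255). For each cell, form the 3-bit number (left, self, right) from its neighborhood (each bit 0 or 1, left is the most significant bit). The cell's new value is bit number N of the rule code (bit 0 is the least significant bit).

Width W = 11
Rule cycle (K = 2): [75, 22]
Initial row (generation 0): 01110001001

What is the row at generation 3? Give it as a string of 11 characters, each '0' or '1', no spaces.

Gen 0: 01110001001
Gen 1 (rule 75): 11010110010
Gen 2 (rule 22): 00010001111
Gen 3 (rule 75): 11100111001

Answer: 11100111001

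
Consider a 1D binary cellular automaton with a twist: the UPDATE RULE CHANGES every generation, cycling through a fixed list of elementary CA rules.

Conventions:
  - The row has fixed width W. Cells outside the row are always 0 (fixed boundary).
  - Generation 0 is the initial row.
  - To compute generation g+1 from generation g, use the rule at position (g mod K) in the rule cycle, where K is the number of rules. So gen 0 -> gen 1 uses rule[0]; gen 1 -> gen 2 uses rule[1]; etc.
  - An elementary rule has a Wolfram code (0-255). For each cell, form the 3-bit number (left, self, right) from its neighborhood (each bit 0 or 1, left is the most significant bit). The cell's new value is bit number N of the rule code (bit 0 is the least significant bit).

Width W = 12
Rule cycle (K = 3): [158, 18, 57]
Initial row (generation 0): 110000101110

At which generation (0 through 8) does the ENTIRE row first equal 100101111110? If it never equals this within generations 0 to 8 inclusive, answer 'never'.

Gen 0: 110000101110
Gen 1 (rule 158): 101001101101
Gen 2 (rule 18): 000110000000
Gen 3 (rule 57): 110101111111
Gen 4 (rule 158): 100101111110
Gen 5 (rule 18): 011000000001
Gen 6 (rule 57): 010111111100
Gen 7 (rule 158): 110111111010
Gen 8 (rule 18): 000000000001

Answer: 4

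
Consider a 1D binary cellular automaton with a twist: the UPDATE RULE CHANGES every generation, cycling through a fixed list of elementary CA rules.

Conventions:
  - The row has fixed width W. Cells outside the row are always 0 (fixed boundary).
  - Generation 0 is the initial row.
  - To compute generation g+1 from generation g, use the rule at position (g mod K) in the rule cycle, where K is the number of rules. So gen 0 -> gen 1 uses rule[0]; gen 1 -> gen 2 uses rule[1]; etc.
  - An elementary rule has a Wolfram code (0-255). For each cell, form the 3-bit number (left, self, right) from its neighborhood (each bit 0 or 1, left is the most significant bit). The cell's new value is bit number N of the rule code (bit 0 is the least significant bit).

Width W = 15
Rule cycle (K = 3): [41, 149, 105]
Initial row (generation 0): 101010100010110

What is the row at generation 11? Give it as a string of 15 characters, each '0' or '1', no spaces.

Gen 0: 101010100010110
Gen 1 (rule 41): 010101001001100
Gen 2 (rule 149): 010101101100011
Gen 3 (rule 105): 001011111101011
Gen 4 (rule 41): 100110000010110
Gen 5 (rule 149): 110001111010001
Gen 6 (rule 105): 110101001100100
Gen 7 (rule 41): 101010001000001
Gen 8 (rule 149): 101011101111101
Gen 9 (rule 105): 010110111000110
Gen 10 (rule 41): 001101100010100
Gen 11 (rule 149): 100000011010111

Answer: 100000011010111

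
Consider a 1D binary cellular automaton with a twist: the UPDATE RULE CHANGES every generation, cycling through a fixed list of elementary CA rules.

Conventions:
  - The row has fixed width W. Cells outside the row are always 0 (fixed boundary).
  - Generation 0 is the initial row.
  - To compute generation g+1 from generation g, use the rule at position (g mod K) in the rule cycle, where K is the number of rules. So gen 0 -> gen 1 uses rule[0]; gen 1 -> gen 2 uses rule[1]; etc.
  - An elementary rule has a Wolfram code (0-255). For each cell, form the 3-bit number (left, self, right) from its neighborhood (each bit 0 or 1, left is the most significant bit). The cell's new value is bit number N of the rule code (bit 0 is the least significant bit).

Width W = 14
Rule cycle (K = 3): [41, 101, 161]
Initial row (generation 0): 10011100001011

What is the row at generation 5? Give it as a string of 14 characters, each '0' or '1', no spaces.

Answer: 10010000101001

Derivation:
Gen 0: 10011100001011
Gen 1 (rule 41): 00010001100110
Gen 2 (rule 101): 11010100100010
Gen 3 (rule 161): 00101000001000
Gen 4 (rule 41): 10010011100011
Gen 5 (rule 101): 10010000101001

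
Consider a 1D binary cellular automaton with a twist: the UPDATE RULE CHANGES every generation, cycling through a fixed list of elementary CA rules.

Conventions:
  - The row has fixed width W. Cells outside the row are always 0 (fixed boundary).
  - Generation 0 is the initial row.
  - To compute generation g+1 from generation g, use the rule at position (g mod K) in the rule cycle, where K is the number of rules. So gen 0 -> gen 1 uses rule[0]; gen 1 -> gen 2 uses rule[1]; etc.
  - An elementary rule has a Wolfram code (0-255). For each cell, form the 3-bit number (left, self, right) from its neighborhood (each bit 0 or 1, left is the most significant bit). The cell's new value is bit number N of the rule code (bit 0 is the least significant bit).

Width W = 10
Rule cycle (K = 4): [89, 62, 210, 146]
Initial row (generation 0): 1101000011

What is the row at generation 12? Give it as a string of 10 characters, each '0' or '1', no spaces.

Gen 0: 1101000011
Gen 1 (rule 89): 1100111011
Gen 2 (rule 62): 1011100110
Gen 3 (rule 210): 0001111011
Gen 4 (rule 146): 0010110000
Gen 5 (rule 89): 1000111111
Gen 6 (rule 62): 1101100000
Gen 7 (rule 210): 0100110000
Gen 8 (rule 146): 1011001000
Gen 9 (rule 89): 0011100111
Gen 10 (rule 62): 0110011100
Gen 11 (rule 210): 1011101110
Gen 12 (rule 146): 0001000101

Answer: 0001000101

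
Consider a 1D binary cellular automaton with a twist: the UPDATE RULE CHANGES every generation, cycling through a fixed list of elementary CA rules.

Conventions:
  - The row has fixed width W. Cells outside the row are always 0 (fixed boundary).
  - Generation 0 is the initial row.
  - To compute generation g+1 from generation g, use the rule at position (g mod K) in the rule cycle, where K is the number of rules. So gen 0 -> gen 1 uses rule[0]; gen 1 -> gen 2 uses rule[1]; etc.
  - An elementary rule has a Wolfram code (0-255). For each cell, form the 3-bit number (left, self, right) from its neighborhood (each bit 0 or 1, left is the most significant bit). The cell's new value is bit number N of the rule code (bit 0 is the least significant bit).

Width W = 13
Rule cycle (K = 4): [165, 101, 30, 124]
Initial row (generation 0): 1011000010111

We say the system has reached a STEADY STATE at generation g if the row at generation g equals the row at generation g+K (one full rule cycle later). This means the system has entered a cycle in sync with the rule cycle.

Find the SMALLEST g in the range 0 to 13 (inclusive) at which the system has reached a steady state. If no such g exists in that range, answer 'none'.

Answer: none

Derivation:
Gen 0: 1011000010111
Gen 1 (rule 165): 1100011011010
Gen 2 (rule 101): 0101001101110
Gen 3 (rule 30): 1101111001001
Gen 4 (rule 124): 1111001101101
Gen 5 (rule 165): 0110000010011
Gen 6 (rule 101): 0010111010001
Gen 7 (rule 30): 0110100011011
Gen 8 (rule 124): 0111110011111
Gen 9 (rule 165): 0011100001110
Gen 10 (rule 101): 1000101100010
Gen 11 (rule 30): 1101101010111
Gen 12 (rule 124): 1111111111101
Gen 13 (rule 165): 0111111111011
Gen 14 (rule 101): 0000000001101
Gen 15 (rule 30): 0000000011001
Gen 16 (rule 124): 0000000011101
Gen 17 (rule 165): 1111111001011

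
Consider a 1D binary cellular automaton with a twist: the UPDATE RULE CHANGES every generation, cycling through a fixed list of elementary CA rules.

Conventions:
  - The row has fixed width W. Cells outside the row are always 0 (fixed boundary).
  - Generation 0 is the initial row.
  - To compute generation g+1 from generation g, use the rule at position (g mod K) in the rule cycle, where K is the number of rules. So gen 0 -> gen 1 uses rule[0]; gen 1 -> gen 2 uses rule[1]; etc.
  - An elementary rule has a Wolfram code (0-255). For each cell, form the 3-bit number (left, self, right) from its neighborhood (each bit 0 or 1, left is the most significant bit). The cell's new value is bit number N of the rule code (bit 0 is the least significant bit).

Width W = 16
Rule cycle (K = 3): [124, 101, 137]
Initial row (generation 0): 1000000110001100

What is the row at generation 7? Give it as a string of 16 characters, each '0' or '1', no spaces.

Gen 0: 1000000110001100
Gen 1 (rule 124): 1100000111001110
Gen 2 (rule 101): 0101110001000010
Gen 3 (rule 137): 0001100100011000
Gen 4 (rule 124): 0001110110011100
Gen 5 (rule 101): 1100011010000101
Gen 6 (rule 137): 1001010000110000
Gen 7 (rule 124): 1101111000111000

Answer: 1101111000111000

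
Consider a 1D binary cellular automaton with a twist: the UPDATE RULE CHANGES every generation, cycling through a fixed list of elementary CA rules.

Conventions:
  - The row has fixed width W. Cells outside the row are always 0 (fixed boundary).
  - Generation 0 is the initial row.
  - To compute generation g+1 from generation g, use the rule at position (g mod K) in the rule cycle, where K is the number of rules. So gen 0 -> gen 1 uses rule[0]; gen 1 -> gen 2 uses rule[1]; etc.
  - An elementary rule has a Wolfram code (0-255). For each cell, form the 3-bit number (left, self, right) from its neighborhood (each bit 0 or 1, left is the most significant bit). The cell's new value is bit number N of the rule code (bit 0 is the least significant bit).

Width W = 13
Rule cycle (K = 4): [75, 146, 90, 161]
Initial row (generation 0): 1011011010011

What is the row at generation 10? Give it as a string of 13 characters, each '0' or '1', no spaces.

Answer: 0100101111000

Derivation:
Gen 0: 1011011010011
Gen 1 (rule 75): 0011011000111
Gen 2 (rule 146): 0100000101010
Gen 3 (rule 90): 1010001000001
Gen 4 (rule 161): 0100100011100
Gen 5 (rule 75): 1001001110101
Gen 6 (rule 146): 0110110100000
Gen 7 (rule 90): 1110110010000
Gen 8 (rule 161): 0101000000111
Gen 9 (rule 75): 1000011111101
Gen 10 (rule 146): 0100101111000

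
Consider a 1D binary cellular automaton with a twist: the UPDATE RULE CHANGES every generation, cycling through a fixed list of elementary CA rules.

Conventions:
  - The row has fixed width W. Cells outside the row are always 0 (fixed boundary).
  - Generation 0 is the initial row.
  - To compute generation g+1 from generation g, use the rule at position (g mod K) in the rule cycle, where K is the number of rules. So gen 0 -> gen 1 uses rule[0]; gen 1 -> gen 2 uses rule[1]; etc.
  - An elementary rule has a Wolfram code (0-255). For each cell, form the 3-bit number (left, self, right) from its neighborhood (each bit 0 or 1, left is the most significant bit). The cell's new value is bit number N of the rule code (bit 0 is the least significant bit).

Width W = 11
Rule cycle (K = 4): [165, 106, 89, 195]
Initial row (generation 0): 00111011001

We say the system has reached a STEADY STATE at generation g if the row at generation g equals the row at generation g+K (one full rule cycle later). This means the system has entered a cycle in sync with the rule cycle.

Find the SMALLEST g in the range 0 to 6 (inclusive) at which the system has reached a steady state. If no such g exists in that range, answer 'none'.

Gen 0: 00111011001
Gen 1 (rule 165): 10010100001
Gen 2 (rule 106): 00101000010
Gen 3 (rule 89): 10000111001
Gen 4 (rule 195): 00111011010
Gen 5 (rule 165): 10010100110
Gen 6 (rule 106): 00101001110
Gen 7 (rule 89): 10000101011
Gen 8 (rule 195): 00111000001
Gen 9 (rule 165): 10010011101
Gen 10 (rule 106): 00100110110

Answer: none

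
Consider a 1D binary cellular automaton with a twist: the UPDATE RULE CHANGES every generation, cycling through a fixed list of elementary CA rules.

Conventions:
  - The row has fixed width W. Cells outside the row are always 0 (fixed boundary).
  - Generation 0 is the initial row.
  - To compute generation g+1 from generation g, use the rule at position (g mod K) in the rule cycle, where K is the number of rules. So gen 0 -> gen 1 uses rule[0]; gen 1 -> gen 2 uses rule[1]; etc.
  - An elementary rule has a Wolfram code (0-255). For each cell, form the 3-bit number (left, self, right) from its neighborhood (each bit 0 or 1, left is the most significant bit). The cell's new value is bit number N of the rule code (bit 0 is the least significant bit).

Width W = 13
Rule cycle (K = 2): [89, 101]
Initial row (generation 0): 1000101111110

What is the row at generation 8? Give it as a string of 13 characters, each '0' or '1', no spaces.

Gen 0: 1000101111110
Gen 1 (rule 89): 0110001000011
Gen 2 (rule 101): 0010101011001
Gen 3 (rule 89): 1000000011100
Gen 4 (rule 101): 1011111000101
Gen 5 (rule 89): 0010001110000
Gen 6 (rule 101): 1010100010111
Gen 7 (rule 89): 0000011000101
Gen 8 (rule 101): 1111001010111

Answer: 1111001010111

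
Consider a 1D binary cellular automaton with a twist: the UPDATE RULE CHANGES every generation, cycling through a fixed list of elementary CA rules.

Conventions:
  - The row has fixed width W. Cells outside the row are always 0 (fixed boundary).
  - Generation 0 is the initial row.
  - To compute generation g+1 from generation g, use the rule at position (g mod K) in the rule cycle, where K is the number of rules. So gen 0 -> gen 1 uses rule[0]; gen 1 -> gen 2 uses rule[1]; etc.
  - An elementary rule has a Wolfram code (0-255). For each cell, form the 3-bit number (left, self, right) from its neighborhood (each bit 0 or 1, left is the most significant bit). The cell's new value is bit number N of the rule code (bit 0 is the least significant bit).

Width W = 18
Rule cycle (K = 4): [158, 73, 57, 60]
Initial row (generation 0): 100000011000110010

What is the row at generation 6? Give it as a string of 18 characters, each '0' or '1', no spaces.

Gen 0: 100000011000110010
Gen 1 (rule 158): 110000110101101111
Gen 2 (rule 73): 110110110001101001
Gen 3 (rule 57): 101101101101010100
Gen 4 (rule 60): 111011011011111110
Gen 5 (rule 158): 110010010011111101
Gen 6 (rule 73): 110000000010000100

Answer: 110000000010000100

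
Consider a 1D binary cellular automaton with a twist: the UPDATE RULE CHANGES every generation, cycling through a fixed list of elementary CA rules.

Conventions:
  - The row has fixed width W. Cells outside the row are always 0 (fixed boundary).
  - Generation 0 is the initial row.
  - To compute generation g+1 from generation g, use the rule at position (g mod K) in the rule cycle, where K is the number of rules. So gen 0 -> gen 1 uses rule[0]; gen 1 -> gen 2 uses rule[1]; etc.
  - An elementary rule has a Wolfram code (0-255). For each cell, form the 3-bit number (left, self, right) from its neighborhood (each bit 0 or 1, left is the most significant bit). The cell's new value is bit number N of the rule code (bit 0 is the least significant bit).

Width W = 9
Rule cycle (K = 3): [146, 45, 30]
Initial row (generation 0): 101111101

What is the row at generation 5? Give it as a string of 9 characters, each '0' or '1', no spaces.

Gen 0: 101111101
Gen 1 (rule 146): 000111000
Gen 2 (rule 45): 110100011
Gen 3 (rule 30): 100110110
Gen 4 (rule 146): 011000001
Gen 5 (rule 45): 010011101

Answer: 010011101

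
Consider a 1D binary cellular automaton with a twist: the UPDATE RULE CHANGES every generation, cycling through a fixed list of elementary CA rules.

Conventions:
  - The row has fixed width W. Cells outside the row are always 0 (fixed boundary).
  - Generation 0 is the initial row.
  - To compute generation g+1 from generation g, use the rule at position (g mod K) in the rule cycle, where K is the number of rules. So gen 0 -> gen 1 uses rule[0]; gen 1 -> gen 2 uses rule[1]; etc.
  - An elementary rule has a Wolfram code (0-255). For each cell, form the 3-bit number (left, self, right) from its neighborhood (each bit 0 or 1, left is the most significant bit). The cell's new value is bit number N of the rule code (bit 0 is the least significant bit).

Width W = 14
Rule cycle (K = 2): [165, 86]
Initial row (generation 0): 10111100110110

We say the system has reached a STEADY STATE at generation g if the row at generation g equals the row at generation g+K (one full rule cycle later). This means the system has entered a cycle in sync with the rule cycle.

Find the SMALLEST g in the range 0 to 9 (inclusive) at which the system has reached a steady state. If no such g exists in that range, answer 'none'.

Answer: none

Derivation:
Gen 0: 10111100110110
Gen 1 (rule 165): 11011000001000
Gen 2 (rule 86): 01001100011100
Gen 3 (rule 165): 01000001001001
Gen 4 (rule 86): 11100011111111
Gen 5 (rule 165): 01001001111110
Gen 6 (rule 86): 11111110000011
Gen 7 (rule 165): 01111100111000
Gen 8 (rule 86): 10000111001100
Gen 9 (rule 165): 10110010000001
Gen 10 (rule 86): 10011111000011
Gen 11 (rule 165): 10001110011000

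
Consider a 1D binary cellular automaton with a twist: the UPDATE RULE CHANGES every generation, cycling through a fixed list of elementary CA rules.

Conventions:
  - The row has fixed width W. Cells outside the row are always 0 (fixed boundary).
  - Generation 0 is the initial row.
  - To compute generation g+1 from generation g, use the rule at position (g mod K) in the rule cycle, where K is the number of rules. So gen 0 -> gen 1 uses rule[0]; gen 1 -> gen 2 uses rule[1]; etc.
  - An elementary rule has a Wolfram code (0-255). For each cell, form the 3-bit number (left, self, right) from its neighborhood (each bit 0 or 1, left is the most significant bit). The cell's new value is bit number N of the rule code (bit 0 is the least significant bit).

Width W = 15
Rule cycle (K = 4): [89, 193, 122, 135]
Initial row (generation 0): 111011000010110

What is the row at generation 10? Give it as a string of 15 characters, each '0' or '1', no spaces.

Gen 0: 111011000010110
Gen 1 (rule 89): 101011111000111
Gen 2 (rule 193): 000001111010011
Gen 3 (rule 122): 000011001101111
Gen 4 (rule 135): 111100010000110
Gen 5 (rule 89): 100111001110111
Gen 6 (rule 193): 000011000110011
Gen 7 (rule 122): 000111101111111
Gen 8 (rule 135): 111011000111110
Gen 9 (rule 89): 101011110100011
Gen 10 (rule 193): 000001110001001

Answer: 000001110001001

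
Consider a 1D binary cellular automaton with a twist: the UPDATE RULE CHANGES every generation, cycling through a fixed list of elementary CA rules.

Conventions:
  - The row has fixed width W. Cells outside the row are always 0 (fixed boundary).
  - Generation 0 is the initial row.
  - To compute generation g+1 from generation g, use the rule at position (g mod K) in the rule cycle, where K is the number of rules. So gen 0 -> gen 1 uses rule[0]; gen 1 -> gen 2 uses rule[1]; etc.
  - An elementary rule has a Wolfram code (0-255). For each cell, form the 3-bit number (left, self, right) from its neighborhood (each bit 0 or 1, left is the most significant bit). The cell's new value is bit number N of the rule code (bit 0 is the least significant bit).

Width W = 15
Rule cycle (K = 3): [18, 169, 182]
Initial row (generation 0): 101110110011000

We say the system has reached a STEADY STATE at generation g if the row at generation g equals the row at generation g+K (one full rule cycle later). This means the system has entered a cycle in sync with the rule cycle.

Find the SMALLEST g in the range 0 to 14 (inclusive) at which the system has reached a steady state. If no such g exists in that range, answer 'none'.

Gen 0: 101110110011000
Gen 1 (rule 18): 000000001100100
Gen 2 (rule 169): 111111101000001
Gen 3 (rule 182): 011111011100011
Gen 4 (rule 18): 100000000010100
Gen 5 (rule 169): 001111111001001
Gen 6 (rule 182): 010111110111111
Gen 7 (rule 18): 100000000000000
Gen 8 (rule 169): 001111111111111
Gen 9 (rule 182): 010111111111110
Gen 10 (rule 18): 100000000000001
Gen 11 (rule 169): 001111111111100
Gen 12 (rule 182): 010111111111010
Gen 13 (rule 18): 100000000000001
Gen 14 (rule 169): 001111111111100
Gen 15 (rule 182): 010111111111010
Gen 16 (rule 18): 100000000000001
Gen 17 (rule 169): 001111111111100

Answer: 10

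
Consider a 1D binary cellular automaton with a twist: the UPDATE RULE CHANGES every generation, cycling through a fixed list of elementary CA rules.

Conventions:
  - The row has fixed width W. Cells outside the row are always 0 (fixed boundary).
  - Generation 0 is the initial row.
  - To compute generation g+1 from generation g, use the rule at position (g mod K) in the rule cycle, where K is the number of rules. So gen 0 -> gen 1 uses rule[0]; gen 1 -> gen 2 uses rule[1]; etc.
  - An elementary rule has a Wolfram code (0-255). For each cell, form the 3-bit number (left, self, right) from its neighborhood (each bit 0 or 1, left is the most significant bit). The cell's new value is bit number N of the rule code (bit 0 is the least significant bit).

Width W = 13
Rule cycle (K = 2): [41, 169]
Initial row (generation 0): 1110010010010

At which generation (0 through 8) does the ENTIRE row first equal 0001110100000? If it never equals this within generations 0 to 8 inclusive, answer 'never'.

Answer: never

Derivation:
Gen 0: 1110010010010
Gen 1 (rule 41): 1000000000000
Gen 2 (rule 169): 0011111111111
Gen 3 (rule 41): 1010000000000
Gen 4 (rule 169): 0100111111111
Gen 5 (rule 41): 0000100000000
Gen 6 (rule 169): 1110001111111
Gen 7 (rule 41): 1000101000000
Gen 8 (rule 169): 0010010011111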